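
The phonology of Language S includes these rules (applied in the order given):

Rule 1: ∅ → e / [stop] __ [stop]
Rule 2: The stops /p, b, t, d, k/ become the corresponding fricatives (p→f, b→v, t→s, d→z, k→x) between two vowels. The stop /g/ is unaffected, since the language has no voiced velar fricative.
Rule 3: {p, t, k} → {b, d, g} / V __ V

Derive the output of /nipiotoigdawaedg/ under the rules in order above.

Rule 1 (stop-cluster e-epenthesis): /g/ and /d/ form a stop–stop cluster, so [e] is inserted between them. /d/ and /g/ form a stop–stop cluster, so [e] is inserted between them. /nipiotoigdawaedg/ → nipiotoigedawaedeg.
Rule 2 (intervocalic spirantization): /p/ is a stop between vowels /i/ and /i/, so it spirantizes to the fricative [f]. /t/ is a stop between vowels /o/ and /o/, so it spirantizes to the fricative [s]. /d/ is a stop between vowels /e/ and /a/, so it spirantizes to the fricative [z]. /d/ is a stop between vowels /e/ and /e/, so it spirantizes to the fricative [z]. /nipiotoigedawaedeg/ → nifiosoigezawaezeg.
Rule 3 (intervocalic voicing): no segment meets the environment; /nifiosoigezawaezeg/ is unchanged.

nifiosoigezawaezeg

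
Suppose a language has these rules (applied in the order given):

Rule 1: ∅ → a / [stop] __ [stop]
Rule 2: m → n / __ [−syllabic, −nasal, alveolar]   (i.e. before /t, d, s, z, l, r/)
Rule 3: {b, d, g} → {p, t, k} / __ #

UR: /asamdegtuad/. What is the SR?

asandegatuat

Rule 1 (stop-cluster a-epenthesis): /g/ and /t/ form a stop–stop cluster, so [a] is inserted between them. /asamdegtuad/ → asamdegatuad.
Rule 2 (nasal place assimilation): /m/ precedes the alveolar consonant /d/, so it assimilates in place to [n]. /asamdegatuad/ → asandegatuad.
Rule 3 (final devoicing): /d/ is a voiced stop in word-final position, so it devoices to [t]. /asandegatuad/ → asandegatuat.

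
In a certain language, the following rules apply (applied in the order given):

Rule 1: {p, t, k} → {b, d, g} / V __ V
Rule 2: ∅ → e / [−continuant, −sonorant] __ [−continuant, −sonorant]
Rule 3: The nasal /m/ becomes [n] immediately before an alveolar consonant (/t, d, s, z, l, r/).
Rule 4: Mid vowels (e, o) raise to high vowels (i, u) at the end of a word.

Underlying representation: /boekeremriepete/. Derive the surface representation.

boegerenriebedi

Rule 1 (intervocalic voicing): /k/ is a voiceless stop between vowels /e/ and /e/, so it voices to [g]. /p/ is a voiceless stop between vowels /e/ and /e/, so it voices to [b]. /t/ is a voiceless stop between vowels /e/ and /e/, so it voices to [d]. /boekeremriepete/ → boegeremriebede.
Rule 2 (stop-cluster e-epenthesis): no segment meets the environment; /boegeremriebede/ is unchanged.
Rule 3 (nasal place assimilation): /m/ precedes the alveolar consonant /r/, so it assimilates in place to [n]. /boegeremriebede/ → boegerenriebede.
Rule 4 (final vowel raising): /e/ is a mid vowel in word-final position, so it raises to [i]. /boegerenriebede/ → boegerenriebedi.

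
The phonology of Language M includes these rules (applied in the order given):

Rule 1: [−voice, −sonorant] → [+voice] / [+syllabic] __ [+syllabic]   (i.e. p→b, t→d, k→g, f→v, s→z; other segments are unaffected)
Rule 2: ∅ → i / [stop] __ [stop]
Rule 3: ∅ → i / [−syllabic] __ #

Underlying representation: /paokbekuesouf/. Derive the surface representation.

paokibeguezoufi

Rule 1 (intervocalic voicing): /k/ is a voiceless obstruent between vowels /e/ and /u/, so it voices to [g]. /s/ is a voiceless obstruent between vowels /e/ and /o/, so it voices to [z]. /paokbekuesouf/ → paokbeguezouf.
Rule 2 (stop-cluster i-epenthesis): /k/ and /b/ form a stop–stop cluster, so [i] is inserted between them. /paokbeguezouf/ → paokibeguezouf.
Rule 3 (final i-epenthesis): the form ends in the consonant /f/, so [i] is inserted word-finally. /paokibeguezouf/ → paokibeguezoufi.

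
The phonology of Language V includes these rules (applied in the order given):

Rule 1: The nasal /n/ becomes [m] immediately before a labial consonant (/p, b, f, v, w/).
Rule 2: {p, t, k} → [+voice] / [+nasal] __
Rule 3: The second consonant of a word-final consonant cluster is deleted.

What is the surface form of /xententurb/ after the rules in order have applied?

Rule 1 (nasal place assimilation): no segment meets the environment; /xententurb/ is unchanged.
Rule 2 (post-nasal voicing): /t/ is a voiceless stop immediately after the nasal /n/, so it voices to [d]. /t/ is a voiceless stop immediately after the nasal /n/, so it voices to [d]. /xententurb/ → xendendurb.
Rule 3 (final cluster simplification): /b/ is the second consonant of a word-final cluster /rb/, so it deletes. /xendendurb/ → xendendur.

xendendur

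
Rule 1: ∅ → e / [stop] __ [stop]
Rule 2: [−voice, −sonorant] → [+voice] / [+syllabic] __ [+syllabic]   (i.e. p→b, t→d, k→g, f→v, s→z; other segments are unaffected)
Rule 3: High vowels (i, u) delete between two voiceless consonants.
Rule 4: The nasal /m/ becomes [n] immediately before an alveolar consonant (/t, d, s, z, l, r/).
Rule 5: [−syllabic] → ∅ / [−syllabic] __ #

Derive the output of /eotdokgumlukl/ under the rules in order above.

eodedogegunluk

Rule 1 (stop-cluster e-epenthesis): /t/ and /d/ form a stop–stop cluster, so [e] is inserted between them. /k/ and /g/ form a stop–stop cluster, so [e] is inserted between them. /eotdokgumlukl/ → eotedokegumlukl.
Rule 2 (intervocalic voicing): /t/ is a voiceless obstruent between vowels /o/ and /e/, so it voices to [d]. /k/ is a voiceless obstruent between vowels /o/ and /e/, so it voices to [g]. /eotedokegumlukl/ → eodedogegumlukl.
Rule 3 (high vowel syncope): no segment meets the environment; /eodedogegumlukl/ is unchanged.
Rule 4 (nasal place assimilation): /m/ precedes the alveolar consonant /l/, so it assimilates in place to [n]. /eodedogegumlukl/ → eodedogegunlukl.
Rule 5 (final cluster simplification): /l/ is the second consonant of a word-final cluster /kl/, so it deletes. /eodedogegunlukl/ → eodedogegunluk.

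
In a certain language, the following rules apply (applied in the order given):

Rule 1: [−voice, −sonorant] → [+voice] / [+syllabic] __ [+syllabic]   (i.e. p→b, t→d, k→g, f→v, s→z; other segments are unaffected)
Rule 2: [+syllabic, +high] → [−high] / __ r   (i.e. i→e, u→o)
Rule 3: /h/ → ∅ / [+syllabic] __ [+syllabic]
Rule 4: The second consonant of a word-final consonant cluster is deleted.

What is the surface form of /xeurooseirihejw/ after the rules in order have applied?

Rule 1 (intervocalic voicing): /s/ is a voiceless obstruent between vowels /o/ and /e/, so it voices to [z]. /xeurooseirihejw/ → xeuroozeirihejw.
Rule 2 (pre-rhotic lowering): /u/ is a high vowel immediately before /r/, so it lowers to [o]. /i/ is a high vowel immediately before /r/, so it lowers to [e]. /xeuroozeirihejw/ → xeoroozeerihejw.
Rule 3 (intervocalic h-deletion): /h/ occurs between vowels /i/ and /e/, so it deletes. /xeoroozeerihejw/ → xeoroozeeriejw.
Rule 4 (final cluster simplification): /w/ is the second consonant of a word-final cluster /jw/, so it deletes. /xeoroozeeriejw/ → xeoroozeeriej.

xeoroozeeriej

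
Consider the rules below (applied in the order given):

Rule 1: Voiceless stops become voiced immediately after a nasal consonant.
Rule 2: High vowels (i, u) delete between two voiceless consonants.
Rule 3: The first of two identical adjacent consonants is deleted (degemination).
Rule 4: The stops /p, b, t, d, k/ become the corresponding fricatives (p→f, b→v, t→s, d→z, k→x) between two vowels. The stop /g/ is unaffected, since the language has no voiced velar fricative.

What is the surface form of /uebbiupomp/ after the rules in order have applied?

ueviufomb

Rule 1 (post-nasal voicing): /p/ is a voiceless stop immediately after the nasal /m/, so it voices to [b]. /uebbiupomp/ → uebbiupomb.
Rule 2 (high vowel syncope): no segment meets the environment; /uebbiupomb/ is unchanged.
Rule 3 (degemination): /bb/ is a geminate; the first /b/ deletes. /uebbiupomb/ → uebiupomb.
Rule 4 (intervocalic spirantization): /b/ is a stop between vowels /e/ and /i/, so it spirantizes to the fricative [v]. /p/ is a stop between vowels /u/ and /o/, so it spirantizes to the fricative [f]. /uebiupomb/ → ueviufomb.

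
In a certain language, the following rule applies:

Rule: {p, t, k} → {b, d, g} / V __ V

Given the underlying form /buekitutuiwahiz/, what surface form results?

buegiduduiwahiz

/k/ is a voiceless stop between vowels /e/ and /i/, so it voices to [g].
/t/ is a voiceless stop between vowels /i/ and /u/, so it voices to [d].
/t/ is a voiceless stop between vowels /u/ and /u/, so it voices to [d].
Surface form: [buegiduduiwahiz].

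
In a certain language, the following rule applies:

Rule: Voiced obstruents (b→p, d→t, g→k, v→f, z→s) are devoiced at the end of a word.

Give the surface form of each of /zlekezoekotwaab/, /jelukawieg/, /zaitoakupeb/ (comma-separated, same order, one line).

/zlekezoekotwaab/: /b/ is a voiced obstruent in word-final position, so it devoices to [p]. → [zlekezoekotwaap].
/jelukawieg/: /g/ is a voiced obstruent in word-final position, so it devoices to [k]. → [jelukawiek].
/zaitoakupeb/: /b/ is a voiced obstruent in word-final position, so it devoices to [p]. → [zaitoakupep].

zlekezoekotwaap, jelukawiek, zaitoakupep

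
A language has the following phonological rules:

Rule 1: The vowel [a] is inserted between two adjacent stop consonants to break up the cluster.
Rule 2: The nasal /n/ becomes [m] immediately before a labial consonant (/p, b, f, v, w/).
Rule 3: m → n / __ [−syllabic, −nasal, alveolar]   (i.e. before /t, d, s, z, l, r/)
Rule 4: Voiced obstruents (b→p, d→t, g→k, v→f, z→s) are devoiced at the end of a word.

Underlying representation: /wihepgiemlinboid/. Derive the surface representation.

Rule 1 (stop-cluster a-epenthesis): /p/ and /g/ form a stop–stop cluster, so [a] is inserted between them. /wihepgiemlinboid/ → wihepagiemlinboid.
Rule 2 (nasal place assimilation): /n/ precedes the labial consonant /b/, so it assimilates in place to [m]. /wihepagiemlinboid/ → wihepagiemlimboid.
Rule 3 (nasal place assimilation): /m/ precedes the alveolar consonant /l/, so it assimilates in place to [n]. /wihepagiemlimboid/ → wihepagienlimboid.
Rule 4 (final devoicing): /d/ is a voiced obstruent in word-final position, so it devoices to [t]. /wihepagienlimboid/ → wihepagienlimboit.

wihepagienlimboit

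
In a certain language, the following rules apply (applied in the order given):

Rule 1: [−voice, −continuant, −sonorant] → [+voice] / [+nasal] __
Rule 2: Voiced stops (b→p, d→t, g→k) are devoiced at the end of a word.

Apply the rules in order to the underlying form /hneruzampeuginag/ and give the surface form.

Rule 1 (post-nasal voicing): /p/ is a voiceless stop immediately after the nasal /m/, so it voices to [b]. /hneruzampeuginag/ → hneruzambeuginag.
Rule 2 (final devoicing): /g/ is a voiced stop in word-final position, so it devoices to [k]. /hneruzambeuginag/ → hneruzambeuginak.

hneruzambeuginak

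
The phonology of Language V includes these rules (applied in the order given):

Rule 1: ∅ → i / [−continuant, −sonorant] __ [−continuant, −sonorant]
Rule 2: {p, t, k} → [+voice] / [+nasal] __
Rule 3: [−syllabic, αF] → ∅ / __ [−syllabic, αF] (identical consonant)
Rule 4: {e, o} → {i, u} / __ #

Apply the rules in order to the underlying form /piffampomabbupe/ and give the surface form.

Rule 1 (stop-cluster i-epenthesis): /b/ and /b/ form a stop–stop cluster, so [i] is inserted between them. /piffampomabbupe/ → piffampomabibupe.
Rule 2 (post-nasal voicing): /p/ is a voiceless stop immediately after the nasal /m/, so it voices to [b]. /piffampomabibupe/ → piffambomabibupe.
Rule 3 (degemination): /ff/ is a geminate; the first /f/ deletes. /piffambomabibupe/ → pifambomabibupe.
Rule 4 (final vowel raising): /e/ is a mid vowel in word-final position, so it raises to [i]. /pifambomabibupe/ → pifambomabibupi.

pifambomabibupi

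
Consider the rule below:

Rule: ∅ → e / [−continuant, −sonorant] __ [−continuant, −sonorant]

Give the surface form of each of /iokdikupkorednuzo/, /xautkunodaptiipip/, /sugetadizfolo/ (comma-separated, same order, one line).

iokedikupekorednuzo, xautekunodapetiipip, sugetadizfolo

/iokdikupkorednuzo/: /k/ and /d/ form a stop–stop cluster, so [e] is inserted between them. /p/ and /k/ form a stop–stop cluster, so [e] is inserted between them. → [iokedikupekorednuzo].
/xautkunodaptiipip/: /t/ and /k/ form a stop–stop cluster, so [e] is inserted between them. /p/ and /t/ form a stop–stop cluster, so [e] is inserted between them. → [xautekunodapetiipip].
/sugetadizfolo/: the rule's environment is not met; surfaces unchanged as [sugetadizfolo].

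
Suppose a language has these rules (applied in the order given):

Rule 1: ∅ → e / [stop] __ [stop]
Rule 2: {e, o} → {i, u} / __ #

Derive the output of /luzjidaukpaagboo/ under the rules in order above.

luzjidaukepaagebou

Rule 1 (stop-cluster e-epenthesis): /k/ and /p/ form a stop–stop cluster, so [e] is inserted between them. /g/ and /b/ form a stop–stop cluster, so [e] is inserted between them. /luzjidaukpaagboo/ → luzjidaukepaageboo.
Rule 2 (final vowel raising): /o/ is a mid vowel in word-final position, so it raises to [u]. /luzjidaukepaageboo/ → luzjidaukepaagebou.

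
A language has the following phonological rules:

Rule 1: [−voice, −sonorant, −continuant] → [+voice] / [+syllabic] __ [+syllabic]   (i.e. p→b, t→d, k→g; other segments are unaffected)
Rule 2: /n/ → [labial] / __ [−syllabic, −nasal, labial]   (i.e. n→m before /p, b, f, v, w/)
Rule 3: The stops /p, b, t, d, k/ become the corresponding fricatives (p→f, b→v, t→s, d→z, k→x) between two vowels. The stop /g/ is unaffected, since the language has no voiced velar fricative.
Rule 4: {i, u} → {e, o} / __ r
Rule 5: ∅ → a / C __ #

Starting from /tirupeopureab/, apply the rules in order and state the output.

teruveovoreaba

Rule 1 (intervocalic voicing): /p/ is a voiceless stop between vowels /u/ and /e/, so it voices to [b]. /p/ is a voiceless stop between vowels /o/ and /u/, so it voices to [b]. /tirupeopureab/ → tirubeobureab.
Rule 2 (nasal place assimilation): no segment meets the environment; /tirubeobureab/ is unchanged.
Rule 3 (intervocalic spirantization): /b/ is a stop between vowels /u/ and /e/, so it spirantizes to the fricative [v]. /b/ is a stop between vowels /o/ and /u/, so it spirantizes to the fricative [v]. /tirubeobureab/ → tiruveovureab.
Rule 4 (pre-rhotic lowering): /i/ is a high vowel immediately before /r/, so it lowers to [e]. /u/ is a high vowel immediately before /r/, so it lowers to [o]. /tiruveovureab/ → teruveovoreab.
Rule 5 (final a-epenthesis): the form ends in the consonant /b/, so [a] is inserted word-finally. /teruveovoreab/ → teruveovoreaba.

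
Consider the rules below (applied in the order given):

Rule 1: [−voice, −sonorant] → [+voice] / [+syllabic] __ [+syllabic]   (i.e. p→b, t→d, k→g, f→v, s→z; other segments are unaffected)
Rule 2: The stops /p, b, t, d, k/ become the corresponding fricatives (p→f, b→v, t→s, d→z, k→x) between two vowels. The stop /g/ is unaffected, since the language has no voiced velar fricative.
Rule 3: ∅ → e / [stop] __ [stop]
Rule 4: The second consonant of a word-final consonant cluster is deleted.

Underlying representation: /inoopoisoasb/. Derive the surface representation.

inoovoizoas

Rule 1 (intervocalic voicing): /p/ is a voiceless obstruent between vowels /o/ and /o/, so it voices to [b]. /s/ is a voiceless obstruent between vowels /i/ and /o/, so it voices to [z]. /inoopoisoasb/ → inooboizoasb.
Rule 2 (intervocalic spirantization): /b/ is a stop between vowels /o/ and /o/, so it spirantizes to the fricative [v]. /inooboizoasb/ → inoovoizoasb.
Rule 3 (stop-cluster e-epenthesis): no segment meets the environment; /inoovoizoasb/ is unchanged.
Rule 4 (final cluster simplification): /b/ is the second consonant of a word-final cluster /sb/, so it deletes. /inoovoizoasb/ → inoovoizoas.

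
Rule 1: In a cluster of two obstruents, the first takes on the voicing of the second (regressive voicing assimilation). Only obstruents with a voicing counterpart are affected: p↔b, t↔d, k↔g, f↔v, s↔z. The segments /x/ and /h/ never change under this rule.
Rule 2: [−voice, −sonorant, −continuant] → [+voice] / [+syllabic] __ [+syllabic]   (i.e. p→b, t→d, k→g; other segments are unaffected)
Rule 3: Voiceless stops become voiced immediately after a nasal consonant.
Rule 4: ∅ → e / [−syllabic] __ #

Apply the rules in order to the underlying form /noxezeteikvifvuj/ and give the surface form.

Rule 1 (regressive voicing assimilation): /k/ precedes the voiced obstruent /v/, so it voices to [g] by assimilation. /f/ precedes the voiced obstruent /v/, so it voices to [v] by assimilation. /noxezeteikvifvuj/ → noxezeteigvivvuj.
Rule 2 (intervocalic voicing): /t/ is a voiceless stop between vowels /e/ and /e/, so it voices to [d]. /noxezeteigvivvuj/ → noxezedeigvivvuj.
Rule 3 (post-nasal voicing): no segment meets the environment; /noxezedeigvivvuj/ is unchanged.
Rule 4 (final e-epenthesis): the form ends in the consonant /j/, so [e] is inserted word-finally. /noxezedeigvivvuj/ → noxezedeigvivvuje.

noxezedeigvivvuje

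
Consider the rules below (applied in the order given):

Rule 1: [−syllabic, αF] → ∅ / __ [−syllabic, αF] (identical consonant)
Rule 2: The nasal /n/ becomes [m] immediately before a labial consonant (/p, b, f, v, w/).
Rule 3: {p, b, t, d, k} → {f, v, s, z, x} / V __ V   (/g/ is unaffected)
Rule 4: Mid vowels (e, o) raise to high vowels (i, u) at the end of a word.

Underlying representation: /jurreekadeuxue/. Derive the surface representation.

jureexazeuxui

Rule 1 (degemination): /rr/ is a geminate; the first /r/ deletes. /jurreekadeuxue/ → jureekadeuxue.
Rule 2 (nasal place assimilation): no segment meets the environment; /jureekadeuxue/ is unchanged.
Rule 3 (intervocalic spirantization): /k/ is a stop between vowels /e/ and /a/, so it spirantizes to the fricative [x]. /d/ is a stop between vowels /a/ and /e/, so it spirantizes to the fricative [z]. /jureekadeuxue/ → jureexazeuxue.
Rule 4 (final vowel raising): /e/ is a mid vowel in word-final position, so it raises to [i]. /jureexazeuxue/ → jureexazeuxui.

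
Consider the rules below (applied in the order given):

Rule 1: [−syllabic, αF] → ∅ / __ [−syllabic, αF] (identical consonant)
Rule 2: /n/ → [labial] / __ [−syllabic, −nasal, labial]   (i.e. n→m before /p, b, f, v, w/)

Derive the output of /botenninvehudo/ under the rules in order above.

botenimvehudo

Rule 1 (degemination): /nn/ is a geminate; the first /n/ deletes. /botenninvehudo/ → boteninvehudo.
Rule 2 (nasal place assimilation): /n/ precedes the labial consonant /v/, so it assimilates in place to [m]. /boteninvehudo/ → botenimvehudo.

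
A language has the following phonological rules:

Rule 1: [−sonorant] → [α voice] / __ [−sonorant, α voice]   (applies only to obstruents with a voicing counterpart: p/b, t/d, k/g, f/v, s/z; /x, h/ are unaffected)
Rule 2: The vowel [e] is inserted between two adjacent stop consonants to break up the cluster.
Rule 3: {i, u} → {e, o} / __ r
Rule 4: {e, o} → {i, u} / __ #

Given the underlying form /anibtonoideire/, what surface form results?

Rule 1 (regressive voicing assimilation): /b/ precedes the voiceless obstruent /t/, so it devoices to [p] by assimilation. /anibtonoideire/ → aniptonoideire.
Rule 2 (stop-cluster e-epenthesis): /p/ and /t/ form a stop–stop cluster, so [e] is inserted between them. /aniptonoideire/ → anipetonoideire.
Rule 3 (pre-rhotic lowering): /i/ is a high vowel immediately before /r/, so it lowers to [e]. /anipetonoideire/ → anipetonoideere.
Rule 4 (final vowel raising): /e/ is a mid vowel in word-final position, so it raises to [i]. /anipetonoideere/ → anipetonoideeri.

anipetonoideeri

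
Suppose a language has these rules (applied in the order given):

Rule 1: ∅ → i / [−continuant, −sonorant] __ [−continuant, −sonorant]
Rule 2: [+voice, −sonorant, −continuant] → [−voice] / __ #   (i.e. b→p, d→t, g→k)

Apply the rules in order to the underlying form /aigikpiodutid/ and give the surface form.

aigikipiodutit

Rule 1 (stop-cluster i-epenthesis): /k/ and /p/ form a stop–stop cluster, so [i] is inserted between them. /aigikpiodutid/ → aigikipiodutid.
Rule 2 (final devoicing): /d/ is a voiced stop in word-final position, so it devoices to [t]. /aigikipiodutid/ → aigikipiodutit.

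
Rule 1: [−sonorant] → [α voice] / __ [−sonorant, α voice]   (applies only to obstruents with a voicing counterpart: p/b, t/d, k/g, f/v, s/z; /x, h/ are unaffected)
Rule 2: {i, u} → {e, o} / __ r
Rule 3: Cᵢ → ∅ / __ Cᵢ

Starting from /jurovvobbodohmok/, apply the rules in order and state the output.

Rule 1 (regressive voicing assimilation): no segment meets the environment; /jurovvobbodohmok/ is unchanged.
Rule 2 (pre-rhotic lowering): /u/ is a high vowel immediately before /r/, so it lowers to [o]. /jurovvobbodohmok/ → jorovvobbodohmok.
Rule 3 (degemination): /vv/ is a geminate; the first /v/ deletes. /bb/ is a geminate; the first /b/ deletes. /jorovvobbodohmok/ → jorovobodohmok.

jorovobodohmok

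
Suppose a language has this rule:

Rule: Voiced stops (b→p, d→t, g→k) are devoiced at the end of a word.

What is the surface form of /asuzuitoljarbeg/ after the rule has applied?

asuzuitoljarbek

Scanning /asuzuitoljarbeg/: /b/ at position 13 is not in the conditioning environment; /g/ is a voiced stop in word-final position, so it devoices to [k].
Result: [asuzuitoljarbek].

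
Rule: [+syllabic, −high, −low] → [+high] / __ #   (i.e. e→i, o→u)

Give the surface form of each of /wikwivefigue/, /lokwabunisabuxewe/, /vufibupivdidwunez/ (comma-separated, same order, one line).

wikwivefigui, lokwabunisabuxewi, vufibupivdidwunez

/wikwivefigue/: /e/ is a mid vowel in word-final position, so it raises to [i]. → [wikwivefigui].
/lokwabunisabuxewe/: /e/ is a mid vowel in word-final position, so it raises to [i]. → [lokwabunisabuxewi].
/vufibupivdidwunez/: the rule's environment is not met; surfaces unchanged as [vufibupivdidwunez].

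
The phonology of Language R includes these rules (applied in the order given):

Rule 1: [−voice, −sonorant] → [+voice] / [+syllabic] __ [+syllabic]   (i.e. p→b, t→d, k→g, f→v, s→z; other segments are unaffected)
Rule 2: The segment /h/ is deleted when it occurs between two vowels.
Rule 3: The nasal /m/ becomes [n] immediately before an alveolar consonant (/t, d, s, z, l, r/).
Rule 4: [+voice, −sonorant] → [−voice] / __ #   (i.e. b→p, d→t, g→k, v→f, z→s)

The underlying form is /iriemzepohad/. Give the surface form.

irienzeboat

Rule 1 (intervocalic voicing): /p/ is a voiceless obstruent between vowels /e/ and /o/, so it voices to [b]. /iriemzepohad/ → iriemzebohad.
Rule 2 (intervocalic h-deletion): /h/ occurs between vowels /o/ and /a/, so it deletes. /iriemzebohad/ → iriemzeboad.
Rule 3 (nasal place assimilation): /m/ precedes the alveolar consonant /z/, so it assimilates in place to [n]. /iriemzeboad/ → irienzeboad.
Rule 4 (final devoicing): /d/ is a voiced obstruent in word-final position, so it devoices to [t]. /irienzeboad/ → irienzeboat.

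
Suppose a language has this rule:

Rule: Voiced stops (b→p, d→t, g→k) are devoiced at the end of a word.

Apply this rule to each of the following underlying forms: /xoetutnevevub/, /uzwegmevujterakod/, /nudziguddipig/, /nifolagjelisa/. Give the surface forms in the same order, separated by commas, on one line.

/xoetutnevevub/: /b/ is a voiced stop in word-final position, so it devoices to [p]. → [xoetutnevevup].
/uzwegmevujterakod/: /d/ is a voiced stop in word-final position, so it devoices to [t]. → [uzwegmevujterakot].
/nudziguddipig/: /g/ is a voiced stop in word-final position, so it devoices to [k]. → [nudziguddipik].
/nifolagjelisa/: the rule's environment is not met; surfaces unchanged as [nifolagjelisa].

xoetutnevevup, uzwegmevujterakot, nudziguddipik, nifolagjelisa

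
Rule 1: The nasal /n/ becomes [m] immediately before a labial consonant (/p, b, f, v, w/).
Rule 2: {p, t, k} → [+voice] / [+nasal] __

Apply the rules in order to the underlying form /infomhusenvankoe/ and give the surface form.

imfomhusemvangoe

Rule 1 (nasal place assimilation): /n/ precedes the labial consonant /f/, so it assimilates in place to [m]. /n/ precedes the labial consonant /v/, so it assimilates in place to [m]. /infomhusenvankoe/ → imfomhusemvankoe.
Rule 2 (post-nasal voicing): /k/ is a voiceless stop immediately after the nasal /n/, so it voices to [g]. /imfomhusemvankoe/ → imfomhusemvangoe.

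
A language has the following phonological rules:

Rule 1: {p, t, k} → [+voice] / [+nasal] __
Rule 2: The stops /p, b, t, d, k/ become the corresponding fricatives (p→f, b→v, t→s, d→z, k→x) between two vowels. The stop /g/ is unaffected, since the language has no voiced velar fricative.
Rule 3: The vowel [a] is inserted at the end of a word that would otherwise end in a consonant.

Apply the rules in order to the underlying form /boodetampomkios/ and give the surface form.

Rule 1 (post-nasal voicing): /p/ is a voiceless stop immediately after the nasal /m/, so it voices to [b]. /k/ is a voiceless stop immediately after the nasal /m/, so it voices to [g]. /boodetampomkios/ → boodetambomgios.
Rule 2 (intervocalic spirantization): /d/ is a stop between vowels /o/ and /e/, so it spirantizes to the fricative [z]. /t/ is a stop between vowels /e/ and /a/, so it spirantizes to the fricative [s]. /boodetambomgios/ → boozesambomgios.
Rule 3 (final a-epenthesis): the form ends in the consonant /s/, so [a] is inserted word-finally. /boozesambomgios/ → boozesambomgiosa.

boozesambomgiosa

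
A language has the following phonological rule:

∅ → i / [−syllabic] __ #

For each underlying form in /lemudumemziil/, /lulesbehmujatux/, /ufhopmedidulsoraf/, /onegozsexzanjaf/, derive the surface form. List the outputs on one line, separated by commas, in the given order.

lemudumemziili, lulesbehmujatuxi, ufhopmedidulsorafi, onegozsexzanjafi

/lemudumemziil/: the form ends in the consonant /l/, so [i] is inserted word-finally. → [lemudumemziili].
/lulesbehmujatux/: the form ends in the consonant /x/, so [i] is inserted word-finally. → [lulesbehmujatuxi].
/ufhopmedidulsoraf/: the form ends in the consonant /f/, so [i] is inserted word-finally. → [ufhopmedidulsorafi].
/onegozsexzanjaf/: the form ends in the consonant /f/, so [i] is inserted word-finally. → [onegozsexzanjafi].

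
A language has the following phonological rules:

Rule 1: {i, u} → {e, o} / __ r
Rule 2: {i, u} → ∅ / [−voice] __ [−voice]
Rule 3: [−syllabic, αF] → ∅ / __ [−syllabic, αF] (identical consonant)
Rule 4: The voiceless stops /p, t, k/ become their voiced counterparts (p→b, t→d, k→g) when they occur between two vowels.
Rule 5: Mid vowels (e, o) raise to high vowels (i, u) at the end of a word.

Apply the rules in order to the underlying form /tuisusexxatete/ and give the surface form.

Rule 1 (pre-rhotic lowering): no segment meets the environment; /tuisusexxatete/ is unchanged.
Rule 2 (high vowel syncope): /u/ is a high vowel flanked by voiceless consonants /s/ and /s/, so it deletes. /tuisusexxatete/ → tuissexxatete.
Rule 3 (degemination): /ss/ is a geminate; the first /s/ deletes. /xx/ is a geminate; the first /x/ deletes. /tuissexxatete/ → tuisexatete.
Rule 4 (intervocalic voicing): /t/ is a voiceless stop between vowels /a/ and /e/, so it voices to [d]. /t/ is a voiceless stop between vowels /e/ and /e/, so it voices to [d]. /tuisexatete/ → tuisexadede.
Rule 5 (final vowel raising): /e/ is a mid vowel in word-final position, so it raises to [i]. /tuisexadede/ → tuisexadedi.

tuisexadedi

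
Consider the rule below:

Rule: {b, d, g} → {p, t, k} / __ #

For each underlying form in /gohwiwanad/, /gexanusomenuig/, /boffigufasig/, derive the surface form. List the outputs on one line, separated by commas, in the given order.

gohwiwanat, gexanusomenuik, boffigufasik

/gohwiwanad/: /d/ is a voiced stop in word-final position, so it devoices to [t]. → [gohwiwanat].
/gexanusomenuig/: /g/ is a voiced stop in word-final position, so it devoices to [k]. → [gexanusomenuik].
/boffigufasig/: /g/ is a voiced stop in word-final position, so it devoices to [k]. → [boffigufasik].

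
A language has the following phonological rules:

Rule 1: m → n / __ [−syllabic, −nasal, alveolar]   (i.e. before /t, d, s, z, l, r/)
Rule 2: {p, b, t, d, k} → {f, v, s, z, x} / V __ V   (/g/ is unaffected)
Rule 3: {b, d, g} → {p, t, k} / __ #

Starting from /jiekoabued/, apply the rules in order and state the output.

jiexoavuet

Rule 1 (nasal place assimilation): no segment meets the environment; /jiekoabued/ is unchanged.
Rule 2 (intervocalic spirantization): /k/ is a stop between vowels /e/ and /o/, so it spirantizes to the fricative [x]. /b/ is a stop between vowels /a/ and /u/, so it spirantizes to the fricative [v]. /jiekoabued/ → jiexoavued.
Rule 3 (final devoicing): /d/ is a voiced stop in word-final position, so it devoices to [t]. /jiexoavued/ → jiexoavuet.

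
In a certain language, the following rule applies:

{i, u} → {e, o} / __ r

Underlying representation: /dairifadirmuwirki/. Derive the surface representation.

/i/ is a high vowel immediately before /r/, so it lowers to [e].
/i/ is a high vowel immediately before /r/, so it lowers to [e].
/i/ is a high vowel immediately before /r/, so it lowers to [e].
The other instances of /i/, /u/ do not occur in the required environment and remain unchanged.
Surface form: [daerifadermuwerki].

daerifadermuwerki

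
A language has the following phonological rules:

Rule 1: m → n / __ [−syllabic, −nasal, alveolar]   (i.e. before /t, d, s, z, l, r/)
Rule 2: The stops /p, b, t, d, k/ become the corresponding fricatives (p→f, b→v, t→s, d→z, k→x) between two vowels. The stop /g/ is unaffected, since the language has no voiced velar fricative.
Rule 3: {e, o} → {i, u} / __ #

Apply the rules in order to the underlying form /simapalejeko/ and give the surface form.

simafalejexu

Rule 1 (nasal place assimilation): no segment meets the environment; /simapalejeko/ is unchanged.
Rule 2 (intervocalic spirantization): /p/ is a stop between vowels /a/ and /a/, so it spirantizes to the fricative [f]. /k/ is a stop between vowels /e/ and /o/, so it spirantizes to the fricative [x]. /simapalejeko/ → simafalejexo.
Rule 3 (final vowel raising): /o/ is a mid vowel in word-final position, so it raises to [u]. /simafalejexo/ → simafalejexu.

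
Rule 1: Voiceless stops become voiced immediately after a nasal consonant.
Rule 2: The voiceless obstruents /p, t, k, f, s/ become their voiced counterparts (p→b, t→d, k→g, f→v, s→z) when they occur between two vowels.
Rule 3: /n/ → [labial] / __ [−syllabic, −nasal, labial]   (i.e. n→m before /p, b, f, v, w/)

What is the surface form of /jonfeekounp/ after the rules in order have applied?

Rule 1 (post-nasal voicing): /p/ is a voiceless stop immediately after the nasal /n/, so it voices to [b]. /jonfeekounp/ → jonfeekounb.
Rule 2 (intervocalic voicing): /k/ is a voiceless obstruent between vowels /e/ and /o/, so it voices to [g]. /jonfeekounb/ → jonfeegounb.
Rule 3 (nasal place assimilation): /n/ precedes the labial consonant /f/, so it assimilates in place to [m]. /n/ precedes the labial consonant /b/, so it assimilates in place to [m]. /jonfeegounb/ → jomfeegoumb.

jomfeegoumb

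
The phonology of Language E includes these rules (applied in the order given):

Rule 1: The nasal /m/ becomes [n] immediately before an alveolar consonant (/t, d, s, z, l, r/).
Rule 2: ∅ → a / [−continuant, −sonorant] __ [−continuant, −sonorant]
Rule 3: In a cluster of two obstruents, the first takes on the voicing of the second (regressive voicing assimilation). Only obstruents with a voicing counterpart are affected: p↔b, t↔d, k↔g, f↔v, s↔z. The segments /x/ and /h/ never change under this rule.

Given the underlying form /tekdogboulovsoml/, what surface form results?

Rule 1 (nasal place assimilation): /m/ precedes the alveolar consonant /l/, so it assimilates in place to [n]. /tekdogboulovsoml/ → tekdogboulovsonl.
Rule 2 (stop-cluster a-epenthesis): /k/ and /d/ form a stop–stop cluster, so [a] is inserted between them. /g/ and /b/ form a stop–stop cluster, so [a] is inserted between them. /tekdogboulovsonl/ → tekadogaboulovsonl.
Rule 3 (regressive voicing assimilation): /v/ precedes the voiceless obstruent /s/, so it devoices to [f] by assimilation. /tekadogaboulovsonl/ → tekadogaboulofsonl.

tekadogaboulofsonl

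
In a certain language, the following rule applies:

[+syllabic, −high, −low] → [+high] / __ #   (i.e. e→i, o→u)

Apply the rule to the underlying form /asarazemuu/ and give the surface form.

No segment of /asarazemuu/ meets the structural description of the rule, so the form surfaces unchanged.

asarazemuu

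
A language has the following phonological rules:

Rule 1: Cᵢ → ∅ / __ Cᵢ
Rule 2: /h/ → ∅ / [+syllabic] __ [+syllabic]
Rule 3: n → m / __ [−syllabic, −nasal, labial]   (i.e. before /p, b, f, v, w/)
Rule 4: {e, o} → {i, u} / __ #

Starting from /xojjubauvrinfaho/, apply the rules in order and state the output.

xojubauvrimfau

Rule 1 (degemination): /jj/ is a geminate; the first /j/ deletes. /xojjubauvrinfaho/ → xojubauvrinfaho.
Rule 2 (intervocalic h-deletion): /h/ occurs between vowels /a/ and /o/, so it deletes. /xojubauvrinfaho/ → xojubauvrinfao.
Rule 3 (nasal place assimilation): /n/ precedes the labial consonant /f/, so it assimilates in place to [m]. /xojubauvrinfao/ → xojubauvrimfao.
Rule 4 (final vowel raising): /o/ is a mid vowel in word-final position, so it raises to [u]. /xojubauvrimfao/ → xojubauvrimfau.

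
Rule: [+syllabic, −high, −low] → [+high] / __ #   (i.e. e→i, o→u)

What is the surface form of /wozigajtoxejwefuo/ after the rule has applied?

/o/ is a mid vowel in word-final position, so it raises to [u].
The other instances of /o/, /e/ do not occur in the required environment and remain unchanged.
Surface form: [wozigajtoxejwefuu].

wozigajtoxejwefuu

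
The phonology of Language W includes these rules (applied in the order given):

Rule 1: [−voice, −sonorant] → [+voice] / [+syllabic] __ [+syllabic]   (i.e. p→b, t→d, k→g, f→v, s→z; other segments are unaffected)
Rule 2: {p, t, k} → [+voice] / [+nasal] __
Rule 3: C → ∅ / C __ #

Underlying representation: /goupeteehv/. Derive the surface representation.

Rule 1 (intervocalic voicing): /p/ is a voiceless obstruent between vowels /u/ and /e/, so it voices to [b]. /t/ is a voiceless obstruent between vowels /e/ and /e/, so it voices to [d]. /goupeteehv/ → goubedeehv.
Rule 2 (post-nasal voicing): no segment meets the environment; /goubedeehv/ is unchanged.
Rule 3 (final cluster simplification): /v/ is the second consonant of a word-final cluster /hv/, so it deletes. /goubedeehv/ → goubedeeh.

goubedeeh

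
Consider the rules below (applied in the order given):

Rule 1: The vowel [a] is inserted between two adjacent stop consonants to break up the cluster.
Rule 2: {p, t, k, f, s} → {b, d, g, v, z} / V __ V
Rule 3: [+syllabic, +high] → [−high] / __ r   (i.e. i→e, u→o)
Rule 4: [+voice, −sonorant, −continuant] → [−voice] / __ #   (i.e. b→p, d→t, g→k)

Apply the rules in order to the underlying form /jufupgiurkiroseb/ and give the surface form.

juvubagiorkerozep

Rule 1 (stop-cluster a-epenthesis): /p/ and /g/ form a stop–stop cluster, so [a] is inserted between them. /jufupgiurkiroseb/ → jufupagiurkiroseb.
Rule 2 (intervocalic voicing): /f/ is a voiceless obstruent between vowels /u/ and /u/, so it voices to [v]. /p/ is a voiceless obstruent between vowels /u/ and /a/, so it voices to [b]. /s/ is a voiceless obstruent between vowels /o/ and /e/, so it voices to [z]. /jufupagiurkiroseb/ → juvubagiurkirozeb.
Rule 3 (pre-rhotic lowering): /u/ is a high vowel immediately before /r/, so it lowers to [o]. /i/ is a high vowel immediately before /r/, so it lowers to [e]. /juvubagiurkirozeb/ → juvubagiorkerozeb.
Rule 4 (final devoicing): /b/ is a voiced stop in word-final position, so it devoices to [p]. /juvubagiorkerozeb/ → juvubagiorkerozep.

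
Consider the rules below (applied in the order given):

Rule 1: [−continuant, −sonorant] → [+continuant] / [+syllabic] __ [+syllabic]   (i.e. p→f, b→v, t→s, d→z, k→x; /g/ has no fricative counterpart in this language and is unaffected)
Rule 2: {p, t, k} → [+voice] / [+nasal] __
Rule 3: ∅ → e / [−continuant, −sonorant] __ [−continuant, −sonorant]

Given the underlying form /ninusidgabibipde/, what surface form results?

ninusidegavivipede

Rule 1 (intervocalic spirantization): /b/ is a stop between vowels /a/ and /i/, so it spirantizes to the fricative [v]. /b/ is a stop between vowels /i/ and /i/, so it spirantizes to the fricative [v]. /ninusidgabibipde/ → ninusidgavivipde.
Rule 2 (post-nasal voicing): no segment meets the environment; /ninusidgavivipde/ is unchanged.
Rule 3 (stop-cluster e-epenthesis): /d/ and /g/ form a stop–stop cluster, so [e] is inserted between them. /p/ and /d/ form a stop–stop cluster, so [e] is inserted between them. /ninusidgavivipde/ → ninusidegavivipede.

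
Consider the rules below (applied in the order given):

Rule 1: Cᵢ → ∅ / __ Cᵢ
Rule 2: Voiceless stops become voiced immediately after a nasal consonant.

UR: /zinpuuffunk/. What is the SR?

zinbuufung

Rule 1 (degemination): /ff/ is a geminate; the first /f/ deletes. /zinpuuffunk/ → zinpuufunk.
Rule 2 (post-nasal voicing): /p/ is a voiceless stop immediately after the nasal /n/, so it voices to [b]. /k/ is a voiceless stop immediately after the nasal /n/, so it voices to [g]. /zinpuufunk/ → zinbuufung.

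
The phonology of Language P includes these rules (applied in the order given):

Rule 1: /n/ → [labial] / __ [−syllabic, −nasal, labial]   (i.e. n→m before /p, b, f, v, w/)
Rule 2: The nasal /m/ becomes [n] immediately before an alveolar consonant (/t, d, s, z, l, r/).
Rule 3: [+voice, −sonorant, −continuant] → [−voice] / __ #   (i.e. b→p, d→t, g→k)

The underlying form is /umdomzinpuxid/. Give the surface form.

undonzimpuxit

Rule 1 (nasal place assimilation): /n/ precedes the labial consonant /p/, so it assimilates in place to [m]. /umdomzinpuxid/ → umdomzimpuxid.
Rule 2 (nasal place assimilation): /m/ precedes the alveolar consonant /d/, so it assimilates in place to [n]. /m/ precedes the alveolar consonant /z/, so it assimilates in place to [n]. /umdomzimpuxid/ → undonzimpuxid.
Rule 3 (final devoicing): /d/ is a voiced stop in word-final position, so it devoices to [t]. /undonzimpuxid/ → undonzimpuxit.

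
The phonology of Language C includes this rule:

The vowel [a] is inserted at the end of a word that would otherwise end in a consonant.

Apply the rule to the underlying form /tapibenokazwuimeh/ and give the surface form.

the form ends in the consonant /h/, so [a] is inserted word-finally.
Surface form: [tapibenokazwuimeha].

tapibenokazwuimeha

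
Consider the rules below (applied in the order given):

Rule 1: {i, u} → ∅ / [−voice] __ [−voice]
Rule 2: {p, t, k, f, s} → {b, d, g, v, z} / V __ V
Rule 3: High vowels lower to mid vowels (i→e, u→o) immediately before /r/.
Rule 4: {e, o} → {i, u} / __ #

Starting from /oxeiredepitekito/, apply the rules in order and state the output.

Rule 1 (high vowel syncope): /i/ is a high vowel flanked by voiceless consonants /p/ and /t/, so it deletes. /i/ is a high vowel flanked by voiceless consonants /k/ and /t/, so it deletes. /oxeiredepitekito/ → oxeiredeptekto.
Rule 2 (intervocalic voicing): no segment meets the environment; /oxeiredeptekto/ is unchanged.
Rule 3 (pre-rhotic lowering): /i/ is a high vowel immediately before /r/, so it lowers to [e]. /oxeiredeptekto/ → oxeeredeptekto.
Rule 4 (final vowel raising): /o/ is a mid vowel in word-final position, so it raises to [u]. /oxeeredeptekto/ → oxeeredeptektu.

oxeeredeptektu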